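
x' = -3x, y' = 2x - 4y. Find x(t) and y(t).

Coefficient matrix A = [[-3, 0], [2, -4]].
Characteristic polynomial det(A - λI) = λ^2 + 7λ + 12 = 0.
Eigenvalues λ = -3, -4.
For λ=-3: (A-λI) row 2 is [2, -1], so an eigenvector is (-1, -2).
For λ=-4: (A-λI) row 1 is [1, 0], so an eigenvector is (0, -1).
General solution: K_1e^(-3t)(-1,-2) + K_2e^(-4t)(0,-1).

x(t) = -K_1e^(-3t), y(t) = -2K_1e^(-3t) - K_2e^(-4t)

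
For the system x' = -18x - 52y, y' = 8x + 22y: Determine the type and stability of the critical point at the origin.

A = [[-18,-52],[8,22]]; det(A-λI) = λ^2 - 4λ + 20.
λ = 2 ± 4i: positive real part.

unstable spiral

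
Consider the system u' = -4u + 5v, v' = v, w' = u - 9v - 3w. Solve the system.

Coefficient matrix A = [[-4, 5, 0], [0, 1, 0], [1, -9, -3]].
det(A - λI) = 0 gives eigenvalues λ = -4, 1, -3.
For λ=-4: eigenvector (1,0,-1).
For λ=1: eigenvector (1,1,-2).
For λ=-3: eigenvector (0,0,1).
General solution: c_1e^(-4t)(1,0,-1) + c_2e^(t)(1,1,-2) + c_3e^(-3t)(0,0,1).

u(t) = c_1e^(-4t) + c_2e^(t), v(t) = c_2e^(t), w(t) = -c_1e^(-4t) - 2c_2e^(t) + c_3e^(-3t)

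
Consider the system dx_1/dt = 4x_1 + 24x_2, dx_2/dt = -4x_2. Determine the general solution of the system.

Coefficient matrix A = [[4, 24], [0, -4]].
Characteristic polynomial det(A - λI) = λ^2 - 16 = 0.
Eigenvalues λ = -4, 4.
For λ=-4: (A-λI) row 1 is [8, 24], so an eigenvector is (-3, 1).
For λ=4: (A-λI) row 1 is [0, 24], so an eigenvector is (1, 0).
General solution: K_1e^(-4t)(-3,1) + K_2e^(4t)(1,0).

x_1(t) = -3K_1e^(-4t) + K_2e^(4t), x_2(t) = K_1e^(-4t)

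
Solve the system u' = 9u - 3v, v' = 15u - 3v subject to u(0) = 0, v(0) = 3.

Coefficient matrix A = [[9, -3], [15, -3]].
Characteristic polynomial det(A - λI) = λ^2 - 6λ + 18 = 0.
Eigenvalues λ = 3 ± 3i (complex conjugate pair).
For λ=3+3i: an eigenvector is (-1,-2) - i(0,-1) = (-1, -2 + i).
A real fundamental pair from Re and Im of e^((3+3i)t)v: X_1 = e^(3t)(cos(3t)·(-1,-2) + sin(3t)·(0,-1)), X_2 = e^(3t)(sin(3t)·(-1,-2) - cos(3t)·(0,-1)).
General solution: K_1X_1 + K_2X_2.
Applying u(0)=0, v(0)=3 gives K_1=0, K_2=3.

u(t) = -3e^(3t)sin(3t), v(t) = -6e^(3t)sin(3t) + 3e^(3t)cos(3t)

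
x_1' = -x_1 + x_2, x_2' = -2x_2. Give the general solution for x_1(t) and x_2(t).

x_1(t) = -c_1e^(-2t) + c_2e^(-t), x_2(t) = c_1e^(-2t)

Coefficient matrix A = [[-1, 1], [0, -2]].
Characteristic polynomial det(A - λI) = λ^2 + 3λ + 2 = 0.
Eigenvalues λ = -2, -1.
For λ=-2: (A-λI) row 1 is [1, 1], so an eigenvector is (-1, 1).
For λ=-1: (A-λI) row 1 is [0, 1], so an eigenvector is (1, 0).
General solution: c_1e^(-2t)(-1,1) + c_2e^(-t)(1,0).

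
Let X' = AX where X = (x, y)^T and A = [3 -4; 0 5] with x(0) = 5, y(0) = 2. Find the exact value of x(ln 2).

A = [[3,-4],[0,5]]; eigenvalues λ = 3, 5.
Eigenvectors: (1,0) for λ=3, (-2,1) for λ=5.
From the initial condition, c_1 = 9, c_2 = 2.
x(ln 2) = (9)(2^3)(1) + (2)(2^5)(-2) = -56.

-56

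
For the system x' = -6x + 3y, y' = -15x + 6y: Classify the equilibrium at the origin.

A = [[-6,3],[-15,6]]; det(A-λI) = λ^2 + 9.
λ = 0 ± 3i: zero real part.

center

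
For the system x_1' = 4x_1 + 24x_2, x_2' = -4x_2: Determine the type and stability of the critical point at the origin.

A = [[4,24],[0,-4]]; det(A-λI) = λ^2 - 16.
λ = -4, 4: opposite signs.

saddle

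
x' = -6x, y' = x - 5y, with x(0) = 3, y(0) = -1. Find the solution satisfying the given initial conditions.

x(t) = 3e^(-6t), y(t) = 2e^(-5t) - 3e^(-6t)

Coefficient matrix A = [[-6, 0], [1, -5]].
Characteristic polynomial det(A - λI) = λ^2 + 11λ + 30 = 0.
Eigenvalues λ = -6, -5.
For λ=-6: (A-λI) row 2 is [1, 1], so an eigenvector is (-1, 1).
For λ=-5: (A-λI) row 1 is [-1, 0], so an eigenvector is (0, -1).
General solution: C_1e^(-6t)(-1,1) + C_2e^(-5t)(0,-1).
Applying x(0)=3, y(0)=-1 gives C_1=-3, C_2=-2.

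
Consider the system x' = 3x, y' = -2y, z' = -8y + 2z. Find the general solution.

Coefficient matrix A = [[3, 0, 0], [0, -2, 0], [0, -8, 2]].
det(A - λI) = 0 gives eigenvalues λ = 3, 2, -2.
For λ=3: eigenvector (1,0,0).
For λ=2: eigenvector (0,0,1).
For λ=-2: eigenvector (0,1,2).
General solution: K_1e^(3t)(1,0,0) + K_2e^(2t)(0,0,1) + K_3e^(-2t)(0,1,2).

x(t) = K_1e^(3t), y(t) = K_3e^(-2t), z(t) = K_2e^(2t) + 2K_3e^(-2t)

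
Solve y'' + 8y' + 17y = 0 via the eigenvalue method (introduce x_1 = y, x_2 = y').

y(t) = K_1e^(-4t)cos(t) + K_2e^(-4t)sin(t)

Let x_1 = y, x_2 = y'. Then x_1' = x_2 and x_2' = -17x_1 - 8x_2.
A = [[0,1],[-17,-8]]; det(A-λI) = λ^2 + 8λ + 17.
Eigenvalues λ = -4 ± i.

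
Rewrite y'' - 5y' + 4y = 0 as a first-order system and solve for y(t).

Let x_1 = y, x_2 = y'. Then x_1' = x_2 and x_2' = -4x_1 + 5x_2.
A = [[0,1],[-4,5]]; det(A-λI) = λ^2 - 5λ + 4.
Eigenvalues λ = 1, 4 with eigenvectors (1,1), (1,4).

y(t) = c_1e^(t) + c_2e^(4t)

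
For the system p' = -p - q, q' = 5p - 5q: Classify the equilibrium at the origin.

A = [[-1,-1],[5,-5]]; det(A-λI) = λ^2 + 6λ + 10.
λ = -3 ± i: negative real part.

stable spiral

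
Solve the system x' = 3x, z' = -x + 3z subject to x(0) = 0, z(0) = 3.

x(t) = 0, z(t) = 3e^(3t)

Coefficient matrix A = [[3, 0], [-1, 3]].
Characteristic polynomial det(A - λI) = λ^2 - 6λ + 9 = 0.
Single eigenvalue λ = 3 with algebraic multiplicity 2.
Eigenvector v = (0,-1); generalized eigenvector w with (A-λI)w=v is (1,-2).
General solution: e^(3t)[K_1·v + K_2·(t·v + w)].
Applying x(0)=0, z(0)=3 gives K_1=-3, K_2=0.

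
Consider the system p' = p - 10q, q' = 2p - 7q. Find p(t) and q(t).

p(t) = -K_1e^(-3t)sin(2t) + 2K_1e^(-3t)cos(2t) + 2K_2e^(-3t)sin(2t) + K_2e^(-3t)cos(2t), q(t) = K_1e^(-3t)cos(2t) + K_2e^(-3t)sin(2t)

Coefficient matrix A = [[1, -10], [2, -7]].
Characteristic polynomial det(A - λI) = λ^2 + 6λ + 13 = 0.
Eigenvalues λ = -3 ± 2i (complex conjugate pair).
For λ=-3+2i: an eigenvector is (2,1) - i(-1,0) = (2 + i, 1).
A real fundamental pair from Re and Im of e^((-3+2i)t)v: X_1 = e^(-3t)(cos(2t)·(2,1) + sin(2t)·(-1,0)), X_2 = e^(-3t)(sin(2t)·(2,1) - cos(2t)·(-1,0)).
General solution: K_1X_1 + K_2X_2.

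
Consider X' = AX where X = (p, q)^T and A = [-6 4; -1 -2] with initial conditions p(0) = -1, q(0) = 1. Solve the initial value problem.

p(t) = 6te^(-4t) - e^(-4t), q(t) = 3te^(-4t) + e^(-4t)

Coefficient matrix A = [[-6, 4], [-1, -2]].
Characteristic polynomial det(A - λI) = λ^2 + 8λ + 16 = 0.
Single eigenvalue λ = -4 with algebraic multiplicity 2.
Eigenvector v = (2,1); generalized eigenvector w with (A-λI)w=v is (1,1).
General solution: e^(-4t)[K_1·v + K_2·(t·v + w)].
Applying p(0)=-1, q(0)=1 gives K_1=-2, K_2=3.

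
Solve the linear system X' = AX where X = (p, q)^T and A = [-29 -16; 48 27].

Coefficient matrix A = [[-29, -16], [48, 27]].
Characteristic polynomial det(A - λI) = λ^2 + 2λ - 15 = 0.
Eigenvalues λ = -5, 3.
For λ=-5: (A-λI) row 1 is [-24, -16], so an eigenvector is (2, -3).
For λ=3: (A-λI) row 1 is [-32, -16], so an eigenvector is (-1, 2).
General solution: c_1e^(-5t)(2,-3) + c_2e^(3t)(-1,2).

p(t) = 2c_1e^(-5t) - c_2e^(3t), q(t) = -3c_1e^(-5t) + 2c_2e^(3t)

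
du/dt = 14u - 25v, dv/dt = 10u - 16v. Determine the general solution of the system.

u(t) = 2C_1e^(-t)sin(5t) - C_1e^(-t)cos(5t) - C_2e^(-t)sin(5t) - 2C_2e^(-t)cos(5t), v(t) = C_1e^(-t)sin(5t) - C_1e^(-t)cos(5t) - C_2e^(-t)sin(5t) - C_2e^(-t)cos(5t)

Coefficient matrix A = [[14, -25], [10, -16]].
Characteristic polynomial det(A - λI) = λ^2 + 2λ + 26 = 0.
Eigenvalues λ = -1 ± 5i (complex conjugate pair).
For λ=-1+5i: an eigenvector is (-1,-1) - i(2,1) = (-1 - 2i, -1 - i).
A real fundamental pair from Re and Im of e^((-1+5i)t)v: X_1 = e^(-t)(cos(5t)·(-1,-1) + sin(5t)·(2,1)), X_2 = e^(-t)(sin(5t)·(-1,-1) - cos(5t)·(2,1)).
General solution: C_1X_1 + C_2X_2.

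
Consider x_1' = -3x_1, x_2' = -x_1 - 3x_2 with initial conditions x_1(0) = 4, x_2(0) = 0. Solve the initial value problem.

x_1(t) = 4e^(-3t), x_2(t) = -4te^(-3t)

Coefficient matrix A = [[-3, 0], [-1, -3]].
Characteristic polynomial det(A - λI) = λ^2 + 6λ + 9 = 0.
Single eigenvalue λ = -3 with algebraic multiplicity 2.
Eigenvector v = (0,1); generalized eigenvector w with (A-λI)w=v is (-1,1).
General solution: e^(-3t)[c_1·v + c_2·(t·v + w)].
Applying x_1(0)=4, x_2(0)=0 gives c_1=4, c_2=-4.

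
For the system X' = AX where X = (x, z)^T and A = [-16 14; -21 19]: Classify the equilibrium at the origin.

A = [[-16,14],[-21,19]]; det(A-λI) = λ^2 - 3λ - 10.
λ = 5, -2: opposite signs.

saddle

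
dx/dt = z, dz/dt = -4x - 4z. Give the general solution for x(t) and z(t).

x(t) = C_1e^(-2t) + C_2te^(-2t) + C_2e^(-2t), z(t) = -2C_1e^(-2t) - 2C_2te^(-2t) - C_2e^(-2t)

Coefficient matrix A = [[0, 1], [-4, -4]].
Characteristic polynomial det(A - λI) = λ^2 + 4λ + 4 = 0.
Single eigenvalue λ = -2 with algebraic multiplicity 2.
Eigenvector v = (1,-2); generalized eigenvector w with (A-λI)w=v is (1,-1).
General solution: e^(-2t)[C_1·v + C_2·(t·v + w)].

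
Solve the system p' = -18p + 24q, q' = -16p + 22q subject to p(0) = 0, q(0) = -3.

p(t) = -9e^(6t) + 9e^(-2t), q(t) = -9e^(6t) + 6e^(-2t)

Coefficient matrix A = [[-18, 24], [-16, 22]].
Characteristic polynomial det(A - λI) = λ^2 - 4λ - 12 = 0.
Eigenvalues λ = 6, -2.
For λ=6: (A-λI) row 1 is [-24, 24], so an eigenvector is (-1, -1).
For λ=-2: (A-λI) row 1 is [-16, 24], so an eigenvector is (-3, -2).
General solution: K_1e^(6t)(-1,-1) + K_2e^(-2t)(-3,-2).
Applying p(0)=0, q(0)=-3 gives K_1=9, K_2=-3.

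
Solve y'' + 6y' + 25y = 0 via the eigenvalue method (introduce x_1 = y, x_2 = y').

Let x_1 = y, x_2 = y'. Then x_1' = x_2 and x_2' = -25x_1 - 6x_2.
A = [[0,1],[-25,-6]]; det(A-λI) = λ^2 + 6λ + 25.
Eigenvalues λ = -3 ± 4i.

y(t) = C_1e^(-3t)cos(4t) + C_2e^(-3t)sin(4t)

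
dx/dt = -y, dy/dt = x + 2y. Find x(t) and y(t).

Coefficient matrix A = [[0, -1], [1, 2]].
Characteristic polynomial det(A - λI) = λ^2 - 2λ + 1 = 0.
Single eigenvalue λ = 1 with algebraic multiplicity 2.
Eigenvector v = (1,-1); generalized eigenvector w with (A-λI)w=v is (-3,2).
General solution: e^(t)[K_1·v + K_2·(t·v + w)].

x(t) = K_1e^(t) + K_2te^(t) - 3K_2e^(t), y(t) = -K_1e^(t) - K_2te^(t) + 2K_2e^(t)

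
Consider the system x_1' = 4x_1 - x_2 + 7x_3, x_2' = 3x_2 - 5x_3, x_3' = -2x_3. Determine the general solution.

Coefficient matrix A = [[4, -1, 7], [0, 3, -5], [0, 0, -2]].
det(A - λI) = 0 gives eigenvalues λ = 3, 4, -2.
For λ=3: eigenvector (-1,-1,0).
For λ=4: eigenvector (1,0,0).
For λ=-2: eigenvector (-1,1,1).
General solution: C_1e^(3t)(-1,-1,0) + C_2e^(4t)(1,0,0) + C_3e^(-2t)(-1,1,1).

x_1(t) = -C_1e^(3t) + C_2e^(4t) - C_3e^(-2t), x_2(t) = -C_1e^(3t) + C_3e^(-2t), x_3(t) = C_3e^(-2t)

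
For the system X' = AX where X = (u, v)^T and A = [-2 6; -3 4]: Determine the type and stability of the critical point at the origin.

A = [[-2,6],[-3,4]]; det(A-λI) = λ^2 - 2λ + 10.
λ = 1 ± 3i: positive real part.

unstable spiral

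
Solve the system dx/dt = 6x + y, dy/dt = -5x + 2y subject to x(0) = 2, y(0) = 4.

Coefficient matrix A = [[6, 1], [-5, 2]].
Characteristic polynomial det(A - λI) = λ^2 - 8λ + 17 = 0.
Eigenvalues λ = 4 ± i (complex conjugate pair).
For λ=4+i: an eigenvector is (0,-1) - i(-1,2) = (0 + i, -1 - 2i).
A real fundamental pair from Re and Im of e^((4+i)t)v: X_1 = e^(4t)(cos(t)·(0,-1) + sin(t)·(-1,2)), X_2 = e^(4t)(sin(t)·(0,-1) - cos(t)·(-1,2)).
General solution: C_1X_1 + C_2X_2.
Applying x(0)=2, y(0)=4 gives C_1=-8, C_2=2.

x(t) = 8e^(4t)sin(t) + 2e^(4t)cos(t), y(t) = -18e^(4t)sin(t) + 4e^(4t)cos(t)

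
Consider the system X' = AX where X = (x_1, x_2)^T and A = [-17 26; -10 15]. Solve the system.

Coefficient matrix A = [[-17, 26], [-10, 15]].
Characteristic polynomial det(A - λI) = λ^2 + 2λ + 5 = 0.
Eigenvalues λ = -1 ± 2i (complex conjugate pair).
For λ=-1+2i: an eigenvector is (3,2) - i(2,1) = (3 - 2i, 2 - i).
A real fundamental pair from Re and Im of e^((-1+2i)t)v: X_1 = e^(-t)(cos(2t)·(3,2) + sin(2t)·(2,1)), X_2 = e^(-t)(sin(2t)·(3,2) - cos(2t)·(2,1)).
General solution: c_1X_1 + c_2X_2.

x_1(t) = 2c_1e^(-t)sin(2t) + 3c_1e^(-t)cos(2t) + 3c_2e^(-t)sin(2t) - 2c_2e^(-t)cos(2t), x_2(t) = c_1e^(-t)sin(2t) + 2c_1e^(-t)cos(2t) + 2c_2e^(-t)sin(2t) - c_2e^(-t)cos(2t)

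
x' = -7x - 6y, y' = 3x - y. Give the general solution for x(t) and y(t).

x(t) = c_1e^(-4t)sin(3t) - c_1e^(-4t)cos(3t) - c_2e^(-4t)sin(3t) - c_2e^(-4t)cos(3t), y(t) = -c_1e^(-4t)sin(3t) + c_2e^(-4t)cos(3t)

Coefficient matrix A = [[-7, -6], [3, -1]].
Characteristic polynomial det(A - λI) = λ^2 + 8λ + 25 = 0.
Eigenvalues λ = -4 ± 3i (complex conjugate pair).
For λ=-4+3i: an eigenvector is (-1,0) - i(1,-1) = (-1 - i, 0 + i).
A real fundamental pair from Re and Im of e^((-4+3i)t)v: X_1 = e^(-4t)(cos(3t)·(-1,0) + sin(3t)·(1,-1)), X_2 = e^(-4t)(sin(3t)·(-1,0) - cos(3t)·(1,-1)).
General solution: c_1X_1 + c_2X_2.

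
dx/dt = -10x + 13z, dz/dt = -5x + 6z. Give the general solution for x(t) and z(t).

x(t) = 3c_1e^(-2t)sin(t) - 2c_1e^(-2t)cos(t) - 2c_2e^(-2t)sin(t) - 3c_2e^(-2t)cos(t), z(t) = 2c_1e^(-2t)sin(t) - c_1e^(-2t)cos(t) - c_2e^(-2t)sin(t) - 2c_2e^(-2t)cos(t)

Coefficient matrix A = [[-10, 13], [-5, 6]].
Characteristic polynomial det(A - λI) = λ^2 + 4λ + 5 = 0.
Eigenvalues λ = -2 ± i (complex conjugate pair).
For λ=-2+i: an eigenvector is (-2,-1) - i(3,2) = (-2 - 3i, -1 - 2i).
A real fundamental pair from Re and Im of e^((-2+i)t)v: X_1 = e^(-2t)(cos(t)·(-2,-1) + sin(t)·(3,2)), X_2 = e^(-2t)(sin(t)·(-2,-1) - cos(t)·(3,2)).
General solution: c_1X_1 + c_2X_2.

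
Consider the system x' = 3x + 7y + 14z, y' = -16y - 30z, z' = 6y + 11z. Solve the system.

Coefficient matrix A = [[3, 7, 14], [0, -16, -30], [0, 6, 11]].
det(A - λI) = 0 gives eigenvalues λ = 3, -1, -4.
For λ=3: eigenvector (1,0,0).
For λ=-1: eigenvector (0,2,-1).
For λ=-4: eigenvector (-1,5,-2).
General solution: C_1e^(3t)(1,0,0) + C_2e^(-t)(0,2,-1) + C_3e^(-4t)(-1,5,-2).

x(t) = C_1e^(3t) - C_3e^(-4t), y(t) = 2C_2e^(-t) + 5C_3e^(-4t), z(t) = -C_2e^(-t) - 2C_3e^(-4t)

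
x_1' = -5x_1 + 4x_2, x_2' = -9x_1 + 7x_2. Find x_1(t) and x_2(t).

x_1(t) = 2K_1e^(t) + 2K_2te^(t) + K_2e^(t), x_2(t) = 3K_1e^(t) + 3K_2te^(t) + 2K_2e^(t)

Coefficient matrix A = [[-5, 4], [-9, 7]].
Characteristic polynomial det(A - λI) = λ^2 - 2λ + 1 = 0.
Single eigenvalue λ = 1 with algebraic multiplicity 2.
Eigenvector v = (2,3); generalized eigenvector w with (A-λI)w=v is (1,2).
General solution: e^(t)[K_1·v + K_2·(t·v + w)].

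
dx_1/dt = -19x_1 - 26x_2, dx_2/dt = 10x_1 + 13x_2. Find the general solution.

x_1(t) = 2K_1e^(-3t)sin(2t) + 3K_1e^(-3t)cos(2t) + 3K_2e^(-3t)sin(2t) - 2K_2e^(-3t)cos(2t), x_2(t) = -K_1e^(-3t)sin(2t) - 2K_1e^(-3t)cos(2t) - 2K_2e^(-3t)sin(2t) + K_2e^(-3t)cos(2t)

Coefficient matrix A = [[-19, -26], [10, 13]].
Characteristic polynomial det(A - λI) = λ^2 + 6λ + 13 = 0.
Eigenvalues λ = -3 ± 2i (complex conjugate pair).
For λ=-3+2i: an eigenvector is (3,-2) - i(2,-1) = (3 - 2i, -2 + i).
A real fundamental pair from Re and Im of e^((-3+2i)t)v: X_1 = e^(-3t)(cos(2t)·(3,-2) + sin(2t)·(2,-1)), X_2 = e^(-3t)(sin(2t)·(3,-2) - cos(2t)·(2,-1)).
General solution: K_1X_1 + K_2X_2.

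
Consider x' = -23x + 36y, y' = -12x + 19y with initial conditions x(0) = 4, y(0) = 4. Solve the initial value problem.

x(t) = 12e^(t) - 8e^(-5t), y(t) = 8e^(t) - 4e^(-5t)

Coefficient matrix A = [[-23, 36], [-12, 19]].
Characteristic polynomial det(A - λI) = λ^2 + 4λ - 5 = 0.
Eigenvalues λ = 1, -5.
For λ=1: (A-λI) row 1 is [-24, 36], so an eigenvector is (3, 2).
For λ=-5: (A-λI) row 1 is [-18, 36], so an eigenvector is (2, 1).
General solution: K_1e^(t)(3,2) + K_2e^(-5t)(2,1).
Applying x(0)=4, y(0)=4 gives K_1=4, K_2=-4.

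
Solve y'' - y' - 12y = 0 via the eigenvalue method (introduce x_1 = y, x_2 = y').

Let x_1 = y, x_2 = y'. Then x_1' = x_2 and x_2' = 12x_1 + x_2.
A = [[0,1],[12,1]]; det(A-λI) = λ^2 - λ - 12.
Eigenvalues λ = 4, -3 with eigenvectors (1,4), (1,-3).

y(t) = c_1e^(4t) + c_2e^(-3t)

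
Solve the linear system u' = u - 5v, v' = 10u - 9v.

u(t) = -C_1e^(-4t)sin(5t) + C_2e^(-4t)cos(5t), v(t) = -C_1e^(-4t)sin(5t) + C_1e^(-4t)cos(5t) + C_2e^(-4t)sin(5t) + C_2e^(-4t)cos(5t)

Coefficient matrix A = [[1, -5], [10, -9]].
Characteristic polynomial det(A - λI) = λ^2 + 8λ + 41 = 0.
Eigenvalues λ = -4 ± 5i (complex conjugate pair).
For λ=-4+5i: an eigenvector is (0,1) - i(-1,-1) = (0 + i, 1 + i).
A real fundamental pair from Re and Im of e^((-4+5i)t)v: X_1 = e^(-4t)(cos(5t)·(0,1) + sin(5t)·(-1,-1)), X_2 = e^(-4t)(sin(5t)·(0,1) - cos(5t)·(-1,-1)).
General solution: C_1X_1 + C_2X_2.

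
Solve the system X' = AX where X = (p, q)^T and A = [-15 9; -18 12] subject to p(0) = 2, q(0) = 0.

Coefficient matrix A = [[-15, 9], [-18, 12]].
Characteristic polynomial det(A - λI) = λ^2 + 3λ - 18 = 0.
Eigenvalues λ = 3, -6.
For λ=3: (A-λI) row 1 is [-18, 9], so an eigenvector is (-1, -2).
For λ=-6: (A-λI) row 1 is [-9, 9], so an eigenvector is (1, 1).
General solution: c_1e^(3t)(-1,-2) + c_2e^(-6t)(1,1).
Applying p(0)=2, q(0)=0 gives c_1=2, c_2=4.

p(t) = -2e^(3t) + 4e^(-6t), q(t) = -4e^(3t) + 4e^(-6t)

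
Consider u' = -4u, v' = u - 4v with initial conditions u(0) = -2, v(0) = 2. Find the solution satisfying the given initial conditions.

Coefficient matrix A = [[-4, 0], [1, -4]].
Characteristic polynomial det(A - λI) = λ^2 + 8λ + 16 = 0.
Single eigenvalue λ = -4 with algebraic multiplicity 2.
Eigenvector v = (0,-1); generalized eigenvector w with (A-λI)w=v is (-1,1).
General solution: e^(-4t)[K_1·v + K_2·(t·v + w)].
Applying u(0)=-2, v(0)=2 gives K_1=0, K_2=2.

u(t) = -2e^(-4t), v(t) = -2te^(-4t) + 2e^(-4t)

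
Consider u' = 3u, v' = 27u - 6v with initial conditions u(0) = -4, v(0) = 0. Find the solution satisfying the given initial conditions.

u(t) = -4e^(3t), v(t) = -12e^(3t) + 12e^(-6t)

Coefficient matrix A = [[3, 0], [27, -6]].
Characteristic polynomial det(A - λI) = λ^2 + 3λ - 18 = 0.
Eigenvalues λ = -6, 3.
For λ=-6: (A-λI) row 1 is [9, 0], so an eigenvector is (0, 1).
For λ=3: (A-λI) row 2 is [27, -9], so an eigenvector is (-1, -3).
General solution: c_1e^(-6t)(0,1) + c_2e^(3t)(-1,-3).
Applying u(0)=-4, v(0)=0 gives c_1=12, c_2=4.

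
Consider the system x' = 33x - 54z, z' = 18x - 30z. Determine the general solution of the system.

Coefficient matrix A = [[33, -54], [18, -30]].
Characteristic polynomial det(A - λI) = λ^2 - 3λ - 18 = 0.
Eigenvalues λ = -3, 6.
For λ=-3: (A-λI) row 1 is [36, -54], so an eigenvector is (3, 2).
For λ=6: (A-λI) row 1 is [27, -54], so an eigenvector is (-2, -1).
General solution: K_1e^(-3t)(3,2) + K_2e^(6t)(-2,-1).

x(t) = 3K_1e^(-3t) - 2K_2e^(6t), z(t) = 2K_1e^(-3t) - K_2e^(6t)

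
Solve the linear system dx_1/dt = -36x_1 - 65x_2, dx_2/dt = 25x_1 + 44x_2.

x_1(t) = -2c_1e^(4t)sin(5t) - 3c_1e^(4t)cos(5t) - 3c_2e^(4t)sin(5t) + 2c_2e^(4t)cos(5t), x_2(t) = c_1e^(4t)sin(5t) + 2c_1e^(4t)cos(5t) + 2c_2e^(4t)sin(5t) - c_2e^(4t)cos(5t)

Coefficient matrix A = [[-36, -65], [25, 44]].
Characteristic polynomial det(A - λI) = λ^2 - 8λ + 41 = 0.
Eigenvalues λ = 4 ± 5i (complex conjugate pair).
For λ=4+5i: an eigenvector is (-3,2) - i(-2,1) = (-3 + 2i, 2 - i).
A real fundamental pair from Re and Im of e^((4+5i)t)v: X_1 = e^(4t)(cos(5t)·(-3,2) + sin(5t)·(-2,1)), X_2 = e^(4t)(sin(5t)·(-3,2) - cos(5t)·(-2,1)).
General solution: c_1X_1 + c_2X_2.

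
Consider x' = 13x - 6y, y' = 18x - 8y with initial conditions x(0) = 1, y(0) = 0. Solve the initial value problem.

x(t) = 4e^(4t) - 3e^(t), y(t) = 6e^(4t) - 6e^(t)

Coefficient matrix A = [[13, -6], [18, -8]].
Characteristic polynomial det(A - λI) = λ^2 - 5λ + 4 = 0.
Eigenvalues λ = 1, 4.
For λ=1: (A-λI) row 1 is [12, -6], so an eigenvector is (-1, -2).
For λ=4: (A-λI) row 1 is [9, -6], so an eigenvector is (2, 3).
General solution: K_1e^(t)(-1,-2) + K_2e^(4t)(2,3).
Applying x(0)=1, y(0)=0 gives K_1=3, K_2=2.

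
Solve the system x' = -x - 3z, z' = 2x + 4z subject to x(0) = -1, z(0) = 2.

x(t) = -4e^(2t) + 3e^(t), z(t) = 4e^(2t) - 2e^(t)

Coefficient matrix A = [[-1, -3], [2, 4]].
Characteristic polynomial det(A - λI) = λ^2 - 3λ + 2 = 0.
Eigenvalues λ = 2, 1.
For λ=2: (A-λI) row 1 is [-3, -3], so an eigenvector is (-1, 1).
For λ=1: (A-λI) row 1 is [-2, -3], so an eigenvector is (-3, 2).
General solution: c_1e^(2t)(-1,1) + c_2e^(t)(-3,2).
Applying x(0)=-1, z(0)=2 gives c_1=4, c_2=-1.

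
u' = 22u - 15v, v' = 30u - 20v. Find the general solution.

Coefficient matrix A = [[22, -15], [30, -20]].
Characteristic polynomial det(A - λI) = λ^2 - 2λ + 10 = 0.
Eigenvalues λ = 1 ± 3i (complex conjugate pair).
For λ=1+3i: an eigenvector is (2,3) - i(-1,-1) = (2 + i, 3 + i).
A real fundamental pair from Re and Im of e^((1+3i)t)v: X_1 = e^(t)(cos(3t)·(2,3) + sin(3t)·(-1,-1)), X_2 = e^(t)(sin(3t)·(2,3) - cos(3t)·(-1,-1)).
General solution: K_1X_1 + K_2X_2.

u(t) = -K_1e^(t)sin(3t) + 2K_1e^(t)cos(3t) + 2K_2e^(t)sin(3t) + K_2e^(t)cos(3t), v(t) = -K_1e^(t)sin(3t) + 3K_1e^(t)cos(3t) + 3K_2e^(t)sin(3t) + K_2e^(t)cos(3t)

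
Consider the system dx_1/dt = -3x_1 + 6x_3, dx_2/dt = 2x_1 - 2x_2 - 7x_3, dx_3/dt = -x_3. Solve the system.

Coefficient matrix A = [[-3, 0, 6], [2, -2, -7], [0, 0, -1]].
det(A - λI) = 0 gives eigenvalues λ = -3, -2, -1.
For λ=-3: eigenvector (1,-2,0).
For λ=-2: eigenvector (0,1,0).
For λ=-1: eigenvector (3,-1,1).
General solution: C_1e^(-3t)(1,-2,0) + C_2e^(-2t)(0,1,0) + C_3e^(-t)(3,-1,1).

x_1(t) = C_1e^(-3t) + 3C_3e^(-t), x_2(t) = -2C_1e^(-3t) + C_2e^(-2t) - C_3e^(-t), x_3(t) = C_3e^(-t)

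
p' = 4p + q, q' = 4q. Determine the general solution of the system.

p(t) = -c_1e^(4t) - c_2te^(4t) + 2c_2e^(4t), q(t) = -c_2e^(4t)

Coefficient matrix A = [[4, 1], [0, 4]].
Characteristic polynomial det(A - λI) = λ^2 - 8λ + 16 = 0.
Single eigenvalue λ = 4 with algebraic multiplicity 2.
Eigenvector v = (-1,0); generalized eigenvector w with (A-λI)w=v is (2,-1).
General solution: e^(4t)[c_1·v + c_2·(t·v + w)].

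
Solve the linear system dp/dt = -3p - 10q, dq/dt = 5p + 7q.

p(t) = -C_1e^(2t)sin(5t) - C_1e^(2t)cos(5t) - C_2e^(2t)sin(5t) + C_2e^(2t)cos(5t), q(t) = C_1e^(2t)cos(5t) + C_2e^(2t)sin(5t)

Coefficient matrix A = [[-3, -10], [5, 7]].
Characteristic polynomial det(A - λI) = λ^2 - 4λ + 29 = 0.
Eigenvalues λ = 2 ± 5i (complex conjugate pair).
For λ=2+5i: an eigenvector is (-1,1) - i(-1,0) = (-1 + i, 1).
A real fundamental pair from Re and Im of e^((2+5i)t)v: X_1 = e^(2t)(cos(5t)·(-1,1) + sin(5t)·(-1,0)), X_2 = e^(2t)(sin(5t)·(-1,1) - cos(5t)·(-1,0)).
General solution: C_1X_1 + C_2X_2.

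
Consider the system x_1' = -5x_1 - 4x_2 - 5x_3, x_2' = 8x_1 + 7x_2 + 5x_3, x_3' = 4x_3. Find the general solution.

Coefficient matrix A = [[-5, -4, -5], [8, 7, 5], [0, 0, 4]].
det(A - λI) = 0 gives eigenvalues λ = 3, -1, 4.
For λ=3: eigenvector (-1,2,0).
For λ=-1: eigenvector (1,-1,0).
For λ=4: eigenvector (-1,1,1).
General solution: C_1e^(3t)(-1,2,0) + C_2e^(-t)(1,-1,0) + C_3e^(4t)(-1,1,1).

x_1(t) = -C_1e^(3t) + C_2e^(-t) - C_3e^(4t), x_2(t) = 2C_1e^(3t) - C_2e^(-t) + C_3e^(4t), x_3(t) = C_3e^(4t)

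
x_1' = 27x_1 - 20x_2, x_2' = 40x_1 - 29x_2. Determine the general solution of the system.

x_1(t) = C_1e^(-t)sin(4t) - 2C_1e^(-t)cos(4t) - 2C_2e^(-t)sin(4t) - C_2e^(-t)cos(4t), x_2(t) = C_1e^(-t)sin(4t) - 3C_1e^(-t)cos(4t) - 3C_2e^(-t)sin(4t) - C_2e^(-t)cos(4t)

Coefficient matrix A = [[27, -20], [40, -29]].
Characteristic polynomial det(A - λI) = λ^2 + 2λ + 17 = 0.
Eigenvalues λ = -1 ± 4i (complex conjugate pair).
For λ=-1+4i: an eigenvector is (-2,-3) - i(1,1) = (-2 - i, -3 - i).
A real fundamental pair from Re and Im of e^((-1+4i)t)v: X_1 = e^(-t)(cos(4t)·(-2,-3) + sin(4t)·(1,1)), X_2 = e^(-t)(sin(4t)·(-2,-3) - cos(4t)·(1,1)).
General solution: C_1X_1 + C_2X_2.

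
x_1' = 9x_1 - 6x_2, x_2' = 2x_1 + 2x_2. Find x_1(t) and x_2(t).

Coefficient matrix A = [[9, -6], [2, 2]].
Characteristic polynomial det(A - λI) = λ^2 - 11λ + 30 = 0.
Eigenvalues λ = 5, 6.
For λ=5: (A-λI) row 1 is [4, -6], so an eigenvector is (-3, -2).
For λ=6: (A-λI) row 1 is [3, -6], so an eigenvector is (-2, -1).
General solution: c_1e^(5t)(-3,-2) + c_2e^(6t)(-2,-1).

x_1(t) = -3c_1e^(5t) - 2c_2e^(6t), x_2(t) = -2c_1e^(5t) - c_2e^(6t)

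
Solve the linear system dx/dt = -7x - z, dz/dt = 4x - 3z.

x(t) = -K_1e^(-5t) - K_2te^(-5t) + 2K_2e^(-5t), z(t) = 2K_1e^(-5t) + 2K_2te^(-5t) - 3K_2e^(-5t)

Coefficient matrix A = [[-7, -1], [4, -3]].
Characteristic polynomial det(A - λI) = λ^2 + 10λ + 25 = 0.
Single eigenvalue λ = -5 with algebraic multiplicity 2.
Eigenvector v = (-1,2); generalized eigenvector w with (A-λI)w=v is (2,-3).
General solution: e^(-5t)[K_1·v + K_2·(t·v + w)].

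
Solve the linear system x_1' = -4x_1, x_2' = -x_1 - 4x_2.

Coefficient matrix A = [[-4, 0], [-1, -4]].
Characteristic polynomial det(A - λI) = λ^2 + 8λ + 16 = 0.
Single eigenvalue λ = -4 with algebraic multiplicity 2.
Eigenvector v = (0,1); generalized eigenvector w with (A-λI)w=v is (-1,-2).
General solution: e^(-4t)[c_1·v + c_2·(t·v + w)].

x_1(t) = -c_2e^(-4t), x_2(t) = c_1e^(-4t) + c_2te^(-4t) - 2c_2e^(-4t)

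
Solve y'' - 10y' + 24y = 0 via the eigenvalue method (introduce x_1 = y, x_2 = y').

Let x_1 = y, x_2 = y'. Then x_1' = x_2 and x_2' = -24x_1 + 10x_2.
A = [[0,1],[-24,10]]; det(A-λI) = λ^2 - 10λ + 24.
Eigenvalues λ = 6, 4 with eigenvectors (1,6), (1,4).

y(t) = c_1e^(6t) + c_2e^(4t)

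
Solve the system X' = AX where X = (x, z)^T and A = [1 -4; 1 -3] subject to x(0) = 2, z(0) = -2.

x(t) = 12te^(-t) + 2e^(-t), z(t) = 6te^(-t) - 2e^(-t)

Coefficient matrix A = [[1, -4], [1, -3]].
Characteristic polynomial det(A - λI) = λ^2 + 2λ + 1 = 0.
Single eigenvalue λ = -1 with algebraic multiplicity 2.
Eigenvector v = (2,1); generalized eigenvector w with (A-λI)w=v is (3,1).
General solution: e^(-t)[c_1·v + c_2·(t·v + w)].
Applying x(0)=2, z(0)=-2 gives c_1=-8, c_2=6.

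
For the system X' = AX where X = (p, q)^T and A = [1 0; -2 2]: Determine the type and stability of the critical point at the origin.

A = [[1,0],[-2,2]]; det(A-λI) = λ^2 - 3λ + 2.
λ = 1, 2: both positive.

unstable node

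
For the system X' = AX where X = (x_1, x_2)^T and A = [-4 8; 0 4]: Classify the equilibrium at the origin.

saddle

A = [[-4,8],[0,4]]; det(A-λI) = λ^2 - 16.
λ = -4, 4: opposite signs.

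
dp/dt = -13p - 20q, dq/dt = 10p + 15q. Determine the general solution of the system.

p(t) = K_1e^(t)sin(2t) - 3K_1e^(t)cos(2t) - 3K_2e^(t)sin(2t) - K_2e^(t)cos(2t), q(t) = -K_1e^(t)sin(2t) + 2K_1e^(t)cos(2t) + 2K_2e^(t)sin(2t) + K_2e^(t)cos(2t)

Coefficient matrix A = [[-13, -20], [10, 15]].
Characteristic polynomial det(A - λI) = λ^2 - 2λ + 5 = 0.
Eigenvalues λ = 1 ± 2i (complex conjugate pair).
For λ=1+2i: an eigenvector is (-3,2) - i(1,-1) = (-3 - i, 2 + i).
A real fundamental pair from Re and Im of e^((1+2i)t)v: X_1 = e^(t)(cos(2t)·(-3,2) + sin(2t)·(1,-1)), X_2 = e^(t)(sin(2t)·(-3,2) - cos(2t)·(1,-1)).
General solution: K_1X_1 + K_2X_2.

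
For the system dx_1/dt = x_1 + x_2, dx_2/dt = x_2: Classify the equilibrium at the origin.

A = [[1,1],[0,1]]; det(A-λI) = λ^2 - 2λ + 1.
repeated λ = 1 with a single eigenvector.

unstable improper node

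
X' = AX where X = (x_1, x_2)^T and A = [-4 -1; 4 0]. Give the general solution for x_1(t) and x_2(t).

x_1(t) = -K_1e^(-2t) - K_2te^(-2t) + 2K_2e^(-2t), x_2(t) = 2K_1e^(-2t) + 2K_2te^(-2t) - 3K_2e^(-2t)

Coefficient matrix A = [[-4, -1], [4, 0]].
Characteristic polynomial det(A - λI) = λ^2 + 4λ + 4 = 0.
Single eigenvalue λ = -2 with algebraic multiplicity 2.
Eigenvector v = (-1,2); generalized eigenvector w with (A-λI)w=v is (2,-3).
General solution: e^(-2t)[K_1·v + K_2·(t·v + w)].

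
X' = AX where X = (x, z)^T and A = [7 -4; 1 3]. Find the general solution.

Coefficient matrix A = [[7, -4], [1, 3]].
Characteristic polynomial det(A - λI) = λ^2 - 10λ + 25 = 0.
Single eigenvalue λ = 5 with algebraic multiplicity 2.
Eigenvector v = (-2,-1); generalized eigenvector w with (A-λI)w=v is (-3,-1).
General solution: e^(5t)[C_1·v + C_2·(t·v + w)].

x(t) = -2C_1e^(5t) - 2C_2te^(5t) - 3C_2e^(5t), z(t) = -C_1e^(5t) - C_2te^(5t) - C_2e^(5t)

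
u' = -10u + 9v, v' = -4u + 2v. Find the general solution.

u(t) = 3c_1e^(-4t) + 3c_2te^(-4t) + c_2e^(-4t), v(t) = 2c_1e^(-4t) + 2c_2te^(-4t) + c_2e^(-4t)

Coefficient matrix A = [[-10, 9], [-4, 2]].
Characteristic polynomial det(A - λI) = λ^2 + 8λ + 16 = 0.
Single eigenvalue λ = -4 with algebraic multiplicity 2.
Eigenvector v = (3,2); generalized eigenvector w with (A-λI)w=v is (1,1).
General solution: e^(-4t)[c_1·v + c_2·(t·v + w)].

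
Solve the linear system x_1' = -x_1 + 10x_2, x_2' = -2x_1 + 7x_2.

x_1(t) = c_1e^(3t)sin(2t) + 2c_1e^(3t)cos(2t) + 2c_2e^(3t)sin(2t) - c_2e^(3t)cos(2t), x_2(t) = c_1e^(3t)cos(2t) + c_2e^(3t)sin(2t)

Coefficient matrix A = [[-1, 10], [-2, 7]].
Characteristic polynomial det(A - λI) = λ^2 - 6λ + 13 = 0.
Eigenvalues λ = 3 ± 2i (complex conjugate pair).
For λ=3+2i: an eigenvector is (2,1) - i(1,0) = (2 - i, 1).
A real fundamental pair from Re and Im of e^((3+2i)t)v: X_1 = e^(3t)(cos(2t)·(2,1) + sin(2t)·(1,0)), X_2 = e^(3t)(sin(2t)·(2,1) - cos(2t)·(1,0)).
General solution: c_1X_1 + c_2X_2.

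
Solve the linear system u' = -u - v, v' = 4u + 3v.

u(t) = K_1e^(t) + K_2te^(t) - K_2e^(t), v(t) = -2K_1e^(t) - 2K_2te^(t) + K_2e^(t)

Coefficient matrix A = [[-1, -1], [4, 3]].
Characteristic polynomial det(A - λI) = λ^2 - 2λ + 1 = 0.
Single eigenvalue λ = 1 with algebraic multiplicity 2.
Eigenvector v = (1,-2); generalized eigenvector w with (A-λI)w=v is (-1,1).
General solution: e^(t)[K_1·v + K_2·(t·v + w)].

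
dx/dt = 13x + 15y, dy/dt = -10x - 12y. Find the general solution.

x(t) = -c_1e^(-2t) + 3c_2e^(3t), y(t) = c_1e^(-2t) - 2c_2e^(3t)

Coefficient matrix A = [[13, 15], [-10, -12]].
Characteristic polynomial det(A - λI) = λ^2 - λ - 6 = 0.
Eigenvalues λ = -2, 3.
For λ=-2: (A-λI) row 1 is [15, 15], so an eigenvector is (-1, 1).
For λ=3: (A-λI) row 1 is [10, 15], so an eigenvector is (3, -2).
General solution: c_1e^(-2t)(-1,1) + c_2e^(3t)(3,-2).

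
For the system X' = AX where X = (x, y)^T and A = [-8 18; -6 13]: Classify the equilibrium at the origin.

unstable node

A = [[-8,18],[-6,13]]; det(A-λI) = λ^2 - 5λ + 4.
λ = 4, 1: both positive.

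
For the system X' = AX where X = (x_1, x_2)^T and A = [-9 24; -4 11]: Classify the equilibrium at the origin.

saddle

A = [[-9,24],[-4,11]]; det(A-λI) = λ^2 - 2λ - 3.
λ = -1, 3: opposite signs.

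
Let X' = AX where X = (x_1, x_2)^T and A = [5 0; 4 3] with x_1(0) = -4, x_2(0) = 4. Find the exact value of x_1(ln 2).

A = [[5,0],[4,3]]; eigenvalues λ = 3, 5.
Eigenvectors: (0,-1) for λ=3, (1,2) for λ=5.
From the initial condition, c_1 = -12, c_2 = -4.
x_1(ln 2) = (-12)(2^3)(0) + (-4)(2^5)(1) = -128.

-128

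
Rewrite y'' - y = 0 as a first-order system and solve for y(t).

y(t) = c_1e^(t) + c_2e^(-t)

Let x_1 = y, x_2 = y'. Then x_1' = x_2 and x_2' = x_1.
A = [[0,1],[1,0]]; det(A-λI) = λ^2 - 1.
Eigenvalues λ = 1, -1 with eigenvectors (1,1), (1,-1).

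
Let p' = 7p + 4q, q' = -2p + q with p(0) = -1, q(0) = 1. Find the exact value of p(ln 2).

-8

A = [[7,4],[-2,1]]; eigenvalues λ = 5, 3.
Eigenvectors: (2,-1) for λ=5, (-1,1) for λ=3.
From the initial condition, c_1 = 0, c_2 = 1.
p(ln 2) = (0)(2^5)(2) + (1)(2^3)(-1) = -8.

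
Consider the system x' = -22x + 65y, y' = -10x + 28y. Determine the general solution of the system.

x(t) = 3c_1e^(3t)sin(5t) + 2c_1e^(3t)cos(5t) + 2c_2e^(3t)sin(5t) - 3c_2e^(3t)cos(5t), y(t) = c_1e^(3t)sin(5t) + c_1e^(3t)cos(5t) + c_2e^(3t)sin(5t) - c_2e^(3t)cos(5t)

Coefficient matrix A = [[-22, 65], [-10, 28]].
Characteristic polynomial det(A - λI) = λ^2 - 6λ + 34 = 0.
Eigenvalues λ = 3 ± 5i (complex conjugate pair).
For λ=3+5i: an eigenvector is (2,1) - i(3,1) = (2 - 3i, 1 - i).
A real fundamental pair from Re and Im of e^((3+5i)t)v: X_1 = e^(3t)(cos(5t)·(2,1) + sin(5t)·(3,1)), X_2 = e^(3t)(sin(5t)·(2,1) - cos(5t)·(3,1)).
General solution: c_1X_1 + c_2X_2.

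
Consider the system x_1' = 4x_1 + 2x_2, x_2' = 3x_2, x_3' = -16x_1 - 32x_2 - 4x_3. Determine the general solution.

Coefficient matrix A = [[4, 2, 0], [0, 3, 0], [-16, -32, -4]].
det(A - λI) = 0 gives eigenvalues λ = 4, 3, -4.
For λ=4: eigenvector (1,0,-2).
For λ=3: eigenvector (-2,1,0).
For λ=-4: eigenvector (0,0,1).
General solution: K_1e^(4t)(1,0,-2) + K_2e^(3t)(-2,1,0) + K_3e^(-4t)(0,0,1).

x_1(t) = K_1e^(4t) - 2K_2e^(3t), x_2(t) = K_2e^(3t), x_3(t) = -2K_1e^(4t) + K_3e^(-4t)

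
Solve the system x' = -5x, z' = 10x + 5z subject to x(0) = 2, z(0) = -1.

Coefficient matrix A = [[-5, 0], [10, 5]].
Characteristic polynomial det(A - λI) = λ^2 - 25 = 0.
Eigenvalues λ = -5, 5.
For λ=-5: (A-λI) row 2 is [10, 10], so an eigenvector is (1, -1).
For λ=5: (A-λI) row 1 is [-10, 0], so an eigenvector is (0, -1).
General solution: K_1e^(-5t)(1,-1) + K_2e^(5t)(0,-1).
Applying x(0)=2, z(0)=-1 gives K_1=2, K_2=-1.

x(t) = 2e^(-5t), z(t) = e^(5t) - 2e^(-5t)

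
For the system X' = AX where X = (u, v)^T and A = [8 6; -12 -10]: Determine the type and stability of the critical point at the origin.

saddle

A = [[8,6],[-12,-10]]; det(A-λI) = λ^2 + 2λ - 8.
λ = 2, -4: opposite signs.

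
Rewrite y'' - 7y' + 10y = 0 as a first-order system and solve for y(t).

Let x_1 = y, x_2 = y'. Then x_1' = x_2 and x_2' = -10x_1 + 7x_2.
A = [[0,1],[-10,7]]; det(A-λI) = λ^2 - 7λ + 10.
Eigenvalues λ = 2, 5 with eigenvectors (1,2), (1,5).

y(t) = c_1e^(2t) + c_2e^(5t)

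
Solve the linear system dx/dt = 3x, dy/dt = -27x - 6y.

x(t) = -c_2e^(3t), y(t) = -c_1e^(-6t) + 3c_2e^(3t)

Coefficient matrix A = [[3, 0], [-27, -6]].
Characteristic polynomial det(A - λI) = λ^2 + 3λ - 18 = 0.
Eigenvalues λ = -6, 3.
For λ=-6: (A-λI) row 1 is [9, 0], so an eigenvector is (0, -1).
For λ=3: (A-λI) row 2 is [-27, -9], so an eigenvector is (-1, 3).
General solution: c_1e^(-6t)(0,-1) + c_2e^(3t)(-1,3).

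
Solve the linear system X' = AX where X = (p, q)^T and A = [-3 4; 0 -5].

Coefficient matrix A = [[-3, 4], [0, -5]].
Characteristic polynomial det(A - λI) = λ^2 + 8λ + 15 = 0.
Eigenvalues λ = -5, -3.
For λ=-5: (A-λI) row 1 is [2, 4], so an eigenvector is (-2, 1).
For λ=-3: (A-λI) row 1 is [0, 4], so an eigenvector is (-1, 0).
General solution: C_1e^(-5t)(-2,1) + C_2e^(-3t)(-1,0).

p(t) = -2C_1e^(-5t) - C_2e^(-3t), q(t) = C_1e^(-5t)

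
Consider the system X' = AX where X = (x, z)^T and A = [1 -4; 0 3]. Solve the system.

Coefficient matrix A = [[1, -4], [0, 3]].
Characteristic polynomial det(A - λI) = λ^2 - 4λ + 3 = 0.
Eigenvalues λ = 3, 1.
For λ=3: (A-λI) row 1 is [-2, -4], so an eigenvector is (2, -1).
For λ=1: (A-λI) row 1 is [0, -4], so an eigenvector is (1, 0).
General solution: c_1e^(3t)(2,-1) + c_2e^(t)(1,0).

x(t) = 2c_1e^(3t) + c_2e^(t), z(t) = -c_1e^(3t)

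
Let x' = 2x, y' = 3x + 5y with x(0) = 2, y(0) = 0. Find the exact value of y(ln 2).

A = [[2,0],[3,5]]; eigenvalues λ = 5, 2.
Eigenvectors: (0,1) for λ=5, (-1,1) for λ=2.
From the initial condition, c_1 = 2, c_2 = -2.
y(ln 2) = (2)(2^5)(1) + (-2)(2^2)(1) = 56.

56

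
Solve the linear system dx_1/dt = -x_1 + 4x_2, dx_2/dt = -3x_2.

x_1(t) = -2C_1e^(-3t) + C_2e^(-t), x_2(t) = C_1e^(-3t)

Coefficient matrix A = [[-1, 4], [0, -3]].
Characteristic polynomial det(A - λI) = λ^2 + 4λ + 3 = 0.
Eigenvalues λ = -3, -1.
For λ=-3: (A-λI) row 1 is [2, 4], so an eigenvector is (-2, 1).
For λ=-1: (A-λI) row 1 is [0, 4], so an eigenvector is (1, 0).
General solution: C_1e^(-3t)(-2,1) + C_2e^(-t)(1,0).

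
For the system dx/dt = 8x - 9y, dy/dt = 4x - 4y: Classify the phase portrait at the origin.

A = [[8,-9],[4,-4]]; det(A-λI) = λ^2 - 4λ + 4.
repeated λ = 2 with a single eigenvector.

unstable improper node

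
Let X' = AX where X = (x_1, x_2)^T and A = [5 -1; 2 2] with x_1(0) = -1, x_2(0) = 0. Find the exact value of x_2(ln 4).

A = [[5,-1],[2,2]]; eigenvalues λ = 4, 3.
Eigenvectors: (1,1) for λ=4, (1,2) for λ=3.
From the initial condition, c_1 = -2, c_2 = 1.
x_2(ln 4) = (-2)(4^4)(1) + (1)(4^3)(2) = -384.

-384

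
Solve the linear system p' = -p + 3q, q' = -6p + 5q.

Coefficient matrix A = [[-1, 3], [-6, 5]].
Characteristic polynomial det(A - λI) = λ^2 - 4λ + 13 = 0.
Eigenvalues λ = 2 ± 3i (complex conjugate pair).
For λ=2+3i: an eigenvector is (1,1) - i(0,-1) = (1, 1 + i).
A real fundamental pair from Re and Im of e^((2+3i)t)v: X_1 = e^(2t)(cos(3t)·(1,1) + sin(3t)·(0,-1)), X_2 = e^(2t)(sin(3t)·(1,1) - cos(3t)·(0,-1)).
General solution: C_1X_1 + C_2X_2.

p(t) = C_1e^(2t)cos(3t) + C_2e^(2t)sin(3t), q(t) = -C_1e^(2t)sin(3t) + C_1e^(2t)cos(3t) + C_2e^(2t)sin(3t) + C_2e^(2t)cos(3t)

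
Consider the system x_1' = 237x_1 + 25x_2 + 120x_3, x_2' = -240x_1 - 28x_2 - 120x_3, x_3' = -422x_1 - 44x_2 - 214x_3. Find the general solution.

Coefficient matrix A = [[237, 25, 120], [-240, -28, -120], [-422, -44, -214]].
det(A - λI) = 0 gives eigenvalues λ = -3, -4, 2.
For λ=-3: eigenvector (1,0,-2).
For λ=-4: eigenvector (-5,5,9).
For λ=2: eigenvector (4,-4,-7).
General solution: K_1e^(-3t)(1,0,-2) + K_2e^(-4t)(-5,5,9) + K_3e^(2t)(4,-4,-7).

x_1(t) = K_1e^(-3t) - 5K_2e^(-4t) + 4K_3e^(2t), x_2(t) = 5K_2e^(-4t) - 4K_3e^(2t), x_3(t) = -2K_1e^(-3t) + 9K_2e^(-4t) - 7K_3e^(2t)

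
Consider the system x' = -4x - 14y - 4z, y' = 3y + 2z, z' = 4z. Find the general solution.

Coefficient matrix A = [[-4, -14, -4], [0, 3, 2], [0, 0, 4]].
det(A - λI) = 0 gives eigenvalues λ = -4, 3, 4.
For λ=-4: eigenvector (1,0,0).
For λ=3: eigenvector (-2,1,0).
For λ=4: eigenvector (-4,2,1).
General solution: K_1e^(-4t)(1,0,0) + K_2e^(3t)(-2,1,0) + K_3e^(4t)(-4,2,1).

x(t) = K_1e^(-4t) - 2K_2e^(3t) - 4K_3e^(4t), y(t) = K_2e^(3t) + 2K_3e^(4t), z(t) = K_3e^(4t)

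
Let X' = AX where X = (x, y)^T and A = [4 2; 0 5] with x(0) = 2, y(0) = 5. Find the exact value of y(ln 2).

A = [[4,2],[0,5]]; eigenvalues λ = 4, 5.
Eigenvectors: (-1,0) for λ=4, (-2,-1) for λ=5.
From the initial condition, c_1 = 8, c_2 = -5.
y(ln 2) = (8)(2^4)(0) + (-5)(2^5)(-1) = 160.

160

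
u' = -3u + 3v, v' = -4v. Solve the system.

Coefficient matrix A = [[-3, 3], [0, -4]].
Characteristic polynomial det(A - λI) = λ^2 + 7λ + 12 = 0.
Eigenvalues λ = -3, -4.
For λ=-3: (A-λI) row 1 is [0, 3], so an eigenvector is (1, 0).
For λ=-4: (A-λI) row 1 is [1, 3], so an eigenvector is (-3, 1).
General solution: K_1e^(-3t)(1,0) + K_2e^(-4t)(-3,1).

u(t) = K_1e^(-3t) - 3K_2e^(-4t), v(t) = K_2e^(-4t)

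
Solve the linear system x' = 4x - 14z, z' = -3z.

Coefficient matrix A = [[4, -14], [0, -3]].
Characteristic polynomial det(A - λI) = λ^2 - λ - 12 = 0.
Eigenvalues λ = 4, -3.
For λ=4: (A-λI) row 1 is [0, -14], so an eigenvector is (1, 0).
For λ=-3: (A-λI) row 1 is [7, -14], so an eigenvector is (-2, -1).
General solution: K_1e^(4t)(1,0) + K_2e^(-3t)(-2,-1).

x(t) = K_1e^(4t) - 2K_2e^(-3t), z(t) = -K_2e^(-3t)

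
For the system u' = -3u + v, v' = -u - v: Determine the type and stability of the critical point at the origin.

A = [[-3,1],[-1,-1]]; det(A-λI) = λ^2 + 4λ + 4.
repeated λ = -2 with a single eigenvector.

stable improper node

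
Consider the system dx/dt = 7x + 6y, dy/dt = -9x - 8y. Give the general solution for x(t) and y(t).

x(t) = -2C_1e^(-2t) - C_2e^(t), y(t) = 3C_1e^(-2t) + C_2e^(t)

Coefficient matrix A = [[7, 6], [-9, -8]].
Characteristic polynomial det(A - λI) = λ^2 + λ - 2 = 0.
Eigenvalues λ = -2, 1.
For λ=-2: (A-λI) row 1 is [9, 6], so an eigenvector is (-2, 3).
For λ=1: (A-λI) row 1 is [6, 6], so an eigenvector is (-1, 1).
General solution: C_1e^(-2t)(-2,3) + C_2e^(t)(-1,1).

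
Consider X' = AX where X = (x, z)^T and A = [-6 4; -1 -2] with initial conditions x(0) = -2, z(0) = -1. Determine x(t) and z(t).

x(t) = -2e^(-4t), z(t) = -e^(-4t)

Coefficient matrix A = [[-6, 4], [-1, -2]].
Characteristic polynomial det(A - λI) = λ^2 + 8λ + 16 = 0.
Single eigenvalue λ = -4 with algebraic multiplicity 2.
Eigenvector v = (-2,-1); generalized eigenvector w with (A-λI)w=v is (-1,-1).
General solution: e^(-4t)[c_1·v + c_2·(t·v + w)].
Applying x(0)=-2, z(0)=-1 gives c_1=1, c_2=0.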